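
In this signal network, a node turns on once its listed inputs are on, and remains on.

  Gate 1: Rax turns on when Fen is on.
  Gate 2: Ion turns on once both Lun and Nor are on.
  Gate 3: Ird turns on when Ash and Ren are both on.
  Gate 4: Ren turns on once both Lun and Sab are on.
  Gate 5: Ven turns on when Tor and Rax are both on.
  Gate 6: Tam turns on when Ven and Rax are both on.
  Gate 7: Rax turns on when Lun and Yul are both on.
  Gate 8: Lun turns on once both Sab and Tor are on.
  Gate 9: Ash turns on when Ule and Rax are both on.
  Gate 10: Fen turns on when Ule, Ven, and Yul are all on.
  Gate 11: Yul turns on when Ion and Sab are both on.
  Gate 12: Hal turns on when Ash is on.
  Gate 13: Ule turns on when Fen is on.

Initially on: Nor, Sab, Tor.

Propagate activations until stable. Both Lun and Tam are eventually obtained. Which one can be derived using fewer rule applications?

Lun: Sab and Tor are on, so Lun turns on (Gate 8). [1 rule application]
Tam: Sab and Tor are on, so Lun turns on (Gate 8). Lun and Nor are on, so Ion turns on (Gate 2). Gate 11: Ion and Sab on → Yul on. Gate 7: Lun and Yul on → Rax on. Gate 5: Tor and Rax on → Ven on. Gate 6: Ven and Rax on → Tam on. [6 rule applications]
Lun needs fewer.

Lun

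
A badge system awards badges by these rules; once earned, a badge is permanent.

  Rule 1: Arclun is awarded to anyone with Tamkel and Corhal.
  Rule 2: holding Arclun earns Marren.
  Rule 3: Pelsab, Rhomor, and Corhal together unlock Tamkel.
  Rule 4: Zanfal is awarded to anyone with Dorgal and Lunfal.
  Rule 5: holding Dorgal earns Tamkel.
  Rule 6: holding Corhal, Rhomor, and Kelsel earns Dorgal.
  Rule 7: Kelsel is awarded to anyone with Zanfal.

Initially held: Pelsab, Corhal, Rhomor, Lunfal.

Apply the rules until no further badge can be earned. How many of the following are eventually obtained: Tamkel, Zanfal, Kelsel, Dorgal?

1

With Pelsab, Rhomor, and Corhal, Tamkel is earned (Rule 3).
Tamkel: reached.
Zanfal would need Dorgal and Lunfal (Rule 4), but Dorgal is never earned.
Kelsel would need Zanfal (Rule 7), but Zanfal is never earned.
Dorgal would need Corhal, Rhomor, and Kelsel (Rule 6), but Kelsel is never earned.
Reached: Tamkel — 1 of the 4.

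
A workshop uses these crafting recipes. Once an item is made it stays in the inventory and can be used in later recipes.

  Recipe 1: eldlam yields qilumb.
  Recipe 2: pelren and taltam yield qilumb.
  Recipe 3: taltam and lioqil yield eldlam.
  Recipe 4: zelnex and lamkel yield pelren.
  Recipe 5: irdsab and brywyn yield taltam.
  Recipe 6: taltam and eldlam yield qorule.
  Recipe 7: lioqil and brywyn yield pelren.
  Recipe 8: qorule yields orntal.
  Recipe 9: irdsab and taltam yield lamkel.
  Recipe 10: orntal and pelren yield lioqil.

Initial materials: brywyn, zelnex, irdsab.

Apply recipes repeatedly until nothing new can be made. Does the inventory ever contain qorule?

qorule would need taltam and eldlam (Recipe 6), but eldlam is never obtained.

No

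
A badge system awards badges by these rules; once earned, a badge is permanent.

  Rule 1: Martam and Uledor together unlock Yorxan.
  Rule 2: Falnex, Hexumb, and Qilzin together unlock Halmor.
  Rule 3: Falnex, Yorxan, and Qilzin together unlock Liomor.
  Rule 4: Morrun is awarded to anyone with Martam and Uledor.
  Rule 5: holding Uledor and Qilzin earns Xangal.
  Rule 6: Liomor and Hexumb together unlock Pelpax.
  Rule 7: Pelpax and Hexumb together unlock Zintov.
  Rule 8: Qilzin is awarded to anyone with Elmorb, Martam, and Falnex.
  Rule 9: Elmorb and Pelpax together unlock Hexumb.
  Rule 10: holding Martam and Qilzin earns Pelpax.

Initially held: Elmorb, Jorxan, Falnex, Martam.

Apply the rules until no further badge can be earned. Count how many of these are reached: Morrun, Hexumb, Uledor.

1

With Elmorb, Martam, and Falnex, Qilzin is earned (Rule 8).
With Martam and Qilzin, Pelpax is earned (Rule 10).
With Elmorb and Pelpax, Hexumb is earned (Rule 9).
Morrun would need Martam and Uledor (Rule 4), but Uledor is never earned.
Hexumb: reached.
No rule produces Uledor, and it is not given.
Reached: Hexumb — 1 of the 3.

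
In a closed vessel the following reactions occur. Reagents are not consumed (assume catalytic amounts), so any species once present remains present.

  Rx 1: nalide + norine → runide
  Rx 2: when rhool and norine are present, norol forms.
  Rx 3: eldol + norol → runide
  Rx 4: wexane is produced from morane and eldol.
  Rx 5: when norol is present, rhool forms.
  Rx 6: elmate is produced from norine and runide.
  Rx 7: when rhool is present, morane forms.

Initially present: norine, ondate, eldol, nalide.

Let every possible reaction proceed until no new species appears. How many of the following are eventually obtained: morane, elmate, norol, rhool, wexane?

1

nalide and norine present → runide forms (Rx 1).
norine and runide present → elmate forms (Rx 6).
morane would need rhool (Rx 7), but rhool never forms.
elmate: reached.
norol would need rhool and norine (Rx 2), but rhool never forms.
rhool would need norol (Rx 5), but norol never forms.
wexane would need morane and eldol (Rx 4), but morane never forms.
Reached: elmate — 1 of the 5.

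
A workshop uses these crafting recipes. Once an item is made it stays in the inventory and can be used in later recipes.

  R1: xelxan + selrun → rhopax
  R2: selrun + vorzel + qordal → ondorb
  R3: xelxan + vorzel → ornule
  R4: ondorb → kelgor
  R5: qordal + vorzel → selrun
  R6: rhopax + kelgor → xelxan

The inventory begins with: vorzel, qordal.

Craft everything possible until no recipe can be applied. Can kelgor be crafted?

Yes

Using R5, qordal and vorzel make selrun.
Using R2, selrun, vorzel, and qordal make ondorb.
ondorb → kelgor (R4).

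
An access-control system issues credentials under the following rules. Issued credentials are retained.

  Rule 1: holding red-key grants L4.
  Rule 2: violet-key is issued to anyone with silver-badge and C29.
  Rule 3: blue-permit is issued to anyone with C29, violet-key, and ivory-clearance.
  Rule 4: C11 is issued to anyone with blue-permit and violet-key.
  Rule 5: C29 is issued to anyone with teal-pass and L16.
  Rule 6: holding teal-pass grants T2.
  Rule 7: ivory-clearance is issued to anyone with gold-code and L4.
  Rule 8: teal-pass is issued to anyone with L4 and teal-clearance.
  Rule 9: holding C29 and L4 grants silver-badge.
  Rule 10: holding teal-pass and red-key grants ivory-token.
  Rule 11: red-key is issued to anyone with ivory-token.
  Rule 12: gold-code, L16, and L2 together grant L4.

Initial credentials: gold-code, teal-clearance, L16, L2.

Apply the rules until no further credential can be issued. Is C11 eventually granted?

Yes

Holding gold-code, L16, and L2 grants L4 (Rule 12).
Holding L4 and teal-clearance grants teal-pass (Rule 8).
Holding gold-code and L4 grants ivory-clearance (Rule 7).
Holding teal-pass and L16 grants C29 (Rule 5).
Holding C29 and L4 grants silver-badge (Rule 9).
Holding silver-badge and C29 grants violet-key (Rule 2).
Holding C29, violet-key, and ivory-clearance grants blue-permit (Rule 3).
Holding blue-permit and violet-key grants C11 (Rule 4).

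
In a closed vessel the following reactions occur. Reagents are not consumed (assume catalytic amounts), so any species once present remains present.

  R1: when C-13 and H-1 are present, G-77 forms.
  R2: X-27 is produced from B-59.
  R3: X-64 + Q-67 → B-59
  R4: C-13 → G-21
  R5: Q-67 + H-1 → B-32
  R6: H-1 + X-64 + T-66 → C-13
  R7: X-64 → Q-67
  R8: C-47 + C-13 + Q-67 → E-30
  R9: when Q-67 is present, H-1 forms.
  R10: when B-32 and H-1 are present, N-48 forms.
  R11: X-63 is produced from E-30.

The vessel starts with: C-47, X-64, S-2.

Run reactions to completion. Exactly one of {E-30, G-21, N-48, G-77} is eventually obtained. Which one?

X-64 present → Q-67 forms (R7).
Q-67 present → H-1 forms (R9).
Q-67 and H-1 present → B-32 forms (R5).
B-32 and H-1 present → N-48 forms (R10).
G-77 would need C-13 and H-1 (R1), but C-13 never forms. G-21 would need C-13 (R4), but C-13 never forms. E-30 would need C-47, C-13, and Q-67 (R8), but C-13 never forms.

N-48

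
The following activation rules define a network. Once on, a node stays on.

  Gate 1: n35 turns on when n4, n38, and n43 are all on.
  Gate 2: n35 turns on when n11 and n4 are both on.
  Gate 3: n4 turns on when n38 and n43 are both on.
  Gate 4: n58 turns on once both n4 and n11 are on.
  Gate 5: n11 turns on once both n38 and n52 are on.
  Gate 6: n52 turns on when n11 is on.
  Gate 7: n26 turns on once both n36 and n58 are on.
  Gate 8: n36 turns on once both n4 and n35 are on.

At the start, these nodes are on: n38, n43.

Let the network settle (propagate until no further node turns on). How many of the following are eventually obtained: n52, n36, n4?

2

Gate 3: n38 and n43 on → n4 on.
Gate 1: n4, n38, and n43 on → n35 on.
n4 and n35 are on, so n36 turns on (Gate 8).
n52 would need n11 (Gate 6), but n11 never turns on.
n36: reached.
n4: reached.
Reached: n36 and n4 — 2 of the 3.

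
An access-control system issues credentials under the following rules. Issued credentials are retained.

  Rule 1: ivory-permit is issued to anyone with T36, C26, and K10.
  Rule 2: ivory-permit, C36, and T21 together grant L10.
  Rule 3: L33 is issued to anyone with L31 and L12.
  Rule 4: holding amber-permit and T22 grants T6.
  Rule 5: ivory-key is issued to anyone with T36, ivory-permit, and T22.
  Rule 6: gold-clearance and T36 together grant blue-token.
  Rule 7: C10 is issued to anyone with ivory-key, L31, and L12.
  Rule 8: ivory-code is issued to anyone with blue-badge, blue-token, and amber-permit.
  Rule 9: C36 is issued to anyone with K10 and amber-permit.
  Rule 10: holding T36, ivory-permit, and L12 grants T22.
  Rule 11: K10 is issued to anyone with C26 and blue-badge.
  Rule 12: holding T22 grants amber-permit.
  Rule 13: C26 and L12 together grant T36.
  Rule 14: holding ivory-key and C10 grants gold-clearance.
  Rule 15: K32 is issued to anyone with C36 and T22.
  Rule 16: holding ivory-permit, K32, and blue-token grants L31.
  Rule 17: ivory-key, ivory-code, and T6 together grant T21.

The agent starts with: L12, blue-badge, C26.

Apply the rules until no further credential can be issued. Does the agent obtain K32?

Holding C26 and L12 grants T36 (Rule 13).
Holding C26 and blue-badge grants K10 (Rule 11).
Holding T36, C26, and K10 grants ivory-permit (Rule 1).
Holding T36, ivory-permit, and L12 grants T22 (Rule 10).
Holding T22 grants amber-permit (Rule 12).
Holding K10 and amber-permit grants C36 (Rule 9).
Holding C36 and T22 grants K32 (Rule 15).

Yes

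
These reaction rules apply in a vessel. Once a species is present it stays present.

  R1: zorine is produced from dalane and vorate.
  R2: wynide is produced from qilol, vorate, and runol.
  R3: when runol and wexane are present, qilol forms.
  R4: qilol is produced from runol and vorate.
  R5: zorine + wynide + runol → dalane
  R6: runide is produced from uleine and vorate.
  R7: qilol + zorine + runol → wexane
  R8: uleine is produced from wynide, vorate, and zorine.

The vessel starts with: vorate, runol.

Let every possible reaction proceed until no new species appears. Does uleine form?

uleine would need wynide, vorate, and zorine (R8), but zorine never forms.

No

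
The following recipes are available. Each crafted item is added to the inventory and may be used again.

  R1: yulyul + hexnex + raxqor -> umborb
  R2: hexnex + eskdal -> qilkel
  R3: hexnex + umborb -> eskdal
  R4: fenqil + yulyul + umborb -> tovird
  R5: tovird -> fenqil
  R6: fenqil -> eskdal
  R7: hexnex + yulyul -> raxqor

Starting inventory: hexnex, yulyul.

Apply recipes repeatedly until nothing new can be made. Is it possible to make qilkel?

hexnex + yulyul -> raxqor (R7).
Using R1, yulyul, hexnex, and raxqor make umborb.
Using R3, hexnex and umborb make eskdal.
Using R2, hexnex and eskdal make qilkel.

Yes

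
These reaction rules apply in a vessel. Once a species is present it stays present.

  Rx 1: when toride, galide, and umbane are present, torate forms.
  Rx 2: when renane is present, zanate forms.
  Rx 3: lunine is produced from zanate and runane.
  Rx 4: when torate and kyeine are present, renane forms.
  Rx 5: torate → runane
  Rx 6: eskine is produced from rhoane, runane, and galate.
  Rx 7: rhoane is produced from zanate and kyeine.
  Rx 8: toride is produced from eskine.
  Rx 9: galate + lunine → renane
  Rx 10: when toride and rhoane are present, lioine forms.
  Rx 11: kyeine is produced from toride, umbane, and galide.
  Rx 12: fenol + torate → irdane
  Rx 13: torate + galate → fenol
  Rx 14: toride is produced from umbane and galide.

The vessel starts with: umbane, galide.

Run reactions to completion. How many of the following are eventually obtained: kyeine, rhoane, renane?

umbane and galide present → toride forms (Rx 14).
toride, galide, and umbane present → torate forms (Rx 1).
toride, umbane, and galide present → kyeine forms (Rx 11).
torate and kyeine present → renane forms (Rx 4).
renane present → zanate forms (Rx 2).
zanate and kyeine present → rhoane forms (Rx 7).
kyeine: reached.
rhoane: reached.
renane: reached.
All 3 are reached.

3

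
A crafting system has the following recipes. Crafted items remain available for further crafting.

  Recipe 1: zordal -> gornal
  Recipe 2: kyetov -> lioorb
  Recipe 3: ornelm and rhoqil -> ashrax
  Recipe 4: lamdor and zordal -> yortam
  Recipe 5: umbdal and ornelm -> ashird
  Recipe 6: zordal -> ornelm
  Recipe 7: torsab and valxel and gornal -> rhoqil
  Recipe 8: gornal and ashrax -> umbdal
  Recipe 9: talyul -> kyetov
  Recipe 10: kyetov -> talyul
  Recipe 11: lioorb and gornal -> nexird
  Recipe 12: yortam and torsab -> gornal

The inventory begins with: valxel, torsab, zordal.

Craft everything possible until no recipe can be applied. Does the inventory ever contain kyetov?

kyetov would need talyul (Recipe 9), but talyul is never obtained.

No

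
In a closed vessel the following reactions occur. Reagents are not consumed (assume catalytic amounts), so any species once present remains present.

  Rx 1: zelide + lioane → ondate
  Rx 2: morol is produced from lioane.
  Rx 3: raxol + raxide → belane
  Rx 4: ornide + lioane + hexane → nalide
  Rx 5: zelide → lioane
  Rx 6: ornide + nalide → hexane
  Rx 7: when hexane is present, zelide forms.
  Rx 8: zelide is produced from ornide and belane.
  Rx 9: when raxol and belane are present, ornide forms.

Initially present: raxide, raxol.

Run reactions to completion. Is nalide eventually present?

No

nalide would need ornide, lioane, and hexane (Rx 4), but hexane never forms.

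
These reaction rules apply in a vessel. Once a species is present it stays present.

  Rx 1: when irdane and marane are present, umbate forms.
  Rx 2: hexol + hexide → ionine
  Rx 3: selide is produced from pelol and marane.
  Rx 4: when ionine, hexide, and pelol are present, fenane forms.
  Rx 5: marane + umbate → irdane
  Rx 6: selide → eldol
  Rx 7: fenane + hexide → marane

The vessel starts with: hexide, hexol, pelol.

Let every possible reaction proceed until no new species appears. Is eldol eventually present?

hexol and hexide present → ionine forms (Rx 2).
ionine, hexide, and pelol present → fenane forms (Rx 4).
fenane and hexide present → marane forms (Rx 7).
pelol and marane present → selide forms (Rx 3).
selide present → eldol forms (Rx 6).

Yes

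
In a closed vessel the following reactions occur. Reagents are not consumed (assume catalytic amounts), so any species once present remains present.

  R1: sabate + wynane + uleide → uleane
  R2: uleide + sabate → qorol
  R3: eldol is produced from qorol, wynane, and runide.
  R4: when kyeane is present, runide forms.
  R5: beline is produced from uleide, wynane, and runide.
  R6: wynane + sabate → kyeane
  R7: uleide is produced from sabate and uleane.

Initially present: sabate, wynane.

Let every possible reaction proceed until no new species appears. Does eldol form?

No

eldol would need qorol, wynane, and runide (R3), but qorol never forms.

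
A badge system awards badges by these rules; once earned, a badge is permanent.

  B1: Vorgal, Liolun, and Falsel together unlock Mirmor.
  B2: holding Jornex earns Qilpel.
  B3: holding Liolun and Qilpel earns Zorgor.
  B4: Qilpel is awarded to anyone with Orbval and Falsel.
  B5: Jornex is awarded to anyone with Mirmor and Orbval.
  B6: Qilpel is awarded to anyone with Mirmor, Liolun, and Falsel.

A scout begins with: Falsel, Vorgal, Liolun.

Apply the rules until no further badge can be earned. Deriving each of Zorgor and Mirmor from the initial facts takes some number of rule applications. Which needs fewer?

Mirmor

Mirmor: With Vorgal, Liolun, and Falsel, Mirmor is earned (B1). [1 rule application]
Zorgor: With Vorgal, Liolun, and Falsel, Mirmor is earned (B1). With Mirmor, Liolun, and Falsel, Qilpel is earned (B6). With Liolun and Qilpel, Zorgor is earned (B3). [3 rule applications]
Mirmor needs fewer.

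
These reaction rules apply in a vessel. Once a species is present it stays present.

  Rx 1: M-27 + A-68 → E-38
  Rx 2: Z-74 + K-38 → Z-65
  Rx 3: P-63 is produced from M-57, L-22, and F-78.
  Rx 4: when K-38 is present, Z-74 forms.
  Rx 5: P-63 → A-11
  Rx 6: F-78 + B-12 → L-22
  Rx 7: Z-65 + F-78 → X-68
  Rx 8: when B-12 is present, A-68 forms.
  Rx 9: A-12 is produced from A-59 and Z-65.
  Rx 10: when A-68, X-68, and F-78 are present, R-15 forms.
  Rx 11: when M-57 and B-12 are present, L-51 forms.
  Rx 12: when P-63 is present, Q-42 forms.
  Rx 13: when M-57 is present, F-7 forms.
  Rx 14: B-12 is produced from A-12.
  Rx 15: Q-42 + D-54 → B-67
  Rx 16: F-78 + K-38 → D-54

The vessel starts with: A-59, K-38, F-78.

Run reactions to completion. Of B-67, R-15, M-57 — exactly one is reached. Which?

R-15

K-38 present → Z-74 forms (Rx 4).
Z-74 and K-38 present → Z-65 forms (Rx 2).
Z-65 and F-78 present → X-68 forms (Rx 7).
A-59 and Z-65 present → A-12 forms (Rx 9).
A-12 present → B-12 forms (Rx 14).
B-12 present → A-68 forms (Rx 8).
A-68, X-68, and F-78 present → R-15 forms (Rx 10).
No rule produces M-57, and it is not given. B-67 would need Q-42 and D-54 (Rx 15), but Q-42 never forms.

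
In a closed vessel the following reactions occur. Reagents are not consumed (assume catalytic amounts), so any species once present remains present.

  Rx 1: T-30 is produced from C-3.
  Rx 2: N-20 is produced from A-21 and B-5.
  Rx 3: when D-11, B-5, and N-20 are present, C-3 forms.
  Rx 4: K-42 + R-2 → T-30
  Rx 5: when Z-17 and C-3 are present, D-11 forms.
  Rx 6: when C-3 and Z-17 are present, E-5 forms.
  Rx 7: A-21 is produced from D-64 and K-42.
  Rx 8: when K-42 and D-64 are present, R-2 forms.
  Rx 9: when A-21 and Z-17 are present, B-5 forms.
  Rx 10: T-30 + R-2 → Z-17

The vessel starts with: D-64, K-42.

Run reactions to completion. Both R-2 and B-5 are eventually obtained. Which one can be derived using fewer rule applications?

R-2: K-42 and D-64 present → R-2 forms (Rx 8). [1 rule application]
B-5: K-42 and D-64 present → R-2 forms (Rx 8). D-64 and K-42 present → A-21 forms (Rx 7). K-42 and R-2 present → T-30 forms (Rx 4). T-30 and R-2 present → Z-17 forms (Rx 10). A-21 and Z-17 present → B-5 forms (Rx 9). [5 rule applications]
R-2 needs fewer.

R-2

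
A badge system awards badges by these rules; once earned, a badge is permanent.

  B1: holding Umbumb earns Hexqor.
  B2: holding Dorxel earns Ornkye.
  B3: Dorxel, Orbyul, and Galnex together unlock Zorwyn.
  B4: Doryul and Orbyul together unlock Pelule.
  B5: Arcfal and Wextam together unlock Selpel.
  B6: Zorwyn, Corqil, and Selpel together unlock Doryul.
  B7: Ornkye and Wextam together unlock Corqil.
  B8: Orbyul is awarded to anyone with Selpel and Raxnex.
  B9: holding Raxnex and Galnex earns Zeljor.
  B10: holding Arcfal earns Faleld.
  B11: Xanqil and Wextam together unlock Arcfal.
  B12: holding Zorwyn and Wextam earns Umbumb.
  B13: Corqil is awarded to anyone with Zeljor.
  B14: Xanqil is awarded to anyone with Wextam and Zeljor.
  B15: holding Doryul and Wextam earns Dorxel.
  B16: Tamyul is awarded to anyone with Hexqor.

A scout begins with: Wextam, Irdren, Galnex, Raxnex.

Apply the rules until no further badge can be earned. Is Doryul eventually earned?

No

Doryul would need Zorwyn, Corqil, and Selpel (B6), but Zorwyn is never earned.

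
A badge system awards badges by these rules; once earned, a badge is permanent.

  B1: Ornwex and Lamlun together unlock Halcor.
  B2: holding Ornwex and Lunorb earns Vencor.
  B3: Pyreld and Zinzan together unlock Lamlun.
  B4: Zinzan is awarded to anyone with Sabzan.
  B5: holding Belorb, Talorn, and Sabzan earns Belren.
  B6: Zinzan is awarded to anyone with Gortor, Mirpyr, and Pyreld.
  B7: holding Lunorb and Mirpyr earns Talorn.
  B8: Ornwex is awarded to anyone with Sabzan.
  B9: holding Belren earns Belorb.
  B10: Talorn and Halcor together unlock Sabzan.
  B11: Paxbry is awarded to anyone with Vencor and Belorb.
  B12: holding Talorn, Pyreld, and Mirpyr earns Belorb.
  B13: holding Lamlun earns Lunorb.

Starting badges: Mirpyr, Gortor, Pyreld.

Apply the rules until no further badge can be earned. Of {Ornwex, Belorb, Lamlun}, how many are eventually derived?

With Gortor, Mirpyr, and Pyreld, Zinzan is earned (B6).
With Pyreld and Zinzan, Lamlun is earned (B3).
With Lamlun, Lunorb is earned (B13).
With Lunorb and Mirpyr, Talorn is earned (B7).
With Talorn, Pyreld, and Mirpyr, Belorb is earned (B12).
Ornwex would need Sabzan (B8), but Sabzan is never earned.
Belorb: reached.
Lamlun: reached.
Reached: Belorb and Lamlun — 2 of the 3.

2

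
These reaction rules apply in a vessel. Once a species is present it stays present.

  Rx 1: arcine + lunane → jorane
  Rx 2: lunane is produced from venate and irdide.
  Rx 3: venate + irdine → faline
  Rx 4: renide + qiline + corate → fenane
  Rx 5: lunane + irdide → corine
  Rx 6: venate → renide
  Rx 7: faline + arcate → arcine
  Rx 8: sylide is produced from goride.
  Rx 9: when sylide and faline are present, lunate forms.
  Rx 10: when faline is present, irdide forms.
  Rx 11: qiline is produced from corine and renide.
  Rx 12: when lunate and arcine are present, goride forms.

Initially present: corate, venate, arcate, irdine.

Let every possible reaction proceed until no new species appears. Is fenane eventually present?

venate present → renide forms (Rx 6).
venate and irdine present → faline forms (Rx 3).
faline present → irdide forms (Rx 10).
venate and irdide present → lunane forms (Rx 2).
lunane and irdide present → corine forms (Rx 5).
corine and renide present → qiline forms (Rx 11).
renide, qiline, and corate present → fenane forms (Rx 4).

Yes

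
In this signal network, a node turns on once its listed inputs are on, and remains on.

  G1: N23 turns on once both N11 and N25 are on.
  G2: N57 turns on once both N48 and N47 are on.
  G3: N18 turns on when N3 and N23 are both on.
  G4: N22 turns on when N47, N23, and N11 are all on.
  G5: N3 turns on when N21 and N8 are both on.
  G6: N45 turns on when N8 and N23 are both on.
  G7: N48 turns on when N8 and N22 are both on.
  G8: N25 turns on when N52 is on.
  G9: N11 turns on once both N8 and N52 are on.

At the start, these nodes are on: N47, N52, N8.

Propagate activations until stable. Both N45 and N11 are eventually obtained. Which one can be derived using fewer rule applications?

N11

N11: G9: N8 and N52 on → N11 on. [1 rule application]
N45: N8 and N52 are on, so N11 turns on (G9). G8: N52 on → N25 on. N11 and N25 are on, so N23 turns on (G1). N8 and N23 are on, so N45 turns on (G6). [4 rule applications]
N11 needs fewer.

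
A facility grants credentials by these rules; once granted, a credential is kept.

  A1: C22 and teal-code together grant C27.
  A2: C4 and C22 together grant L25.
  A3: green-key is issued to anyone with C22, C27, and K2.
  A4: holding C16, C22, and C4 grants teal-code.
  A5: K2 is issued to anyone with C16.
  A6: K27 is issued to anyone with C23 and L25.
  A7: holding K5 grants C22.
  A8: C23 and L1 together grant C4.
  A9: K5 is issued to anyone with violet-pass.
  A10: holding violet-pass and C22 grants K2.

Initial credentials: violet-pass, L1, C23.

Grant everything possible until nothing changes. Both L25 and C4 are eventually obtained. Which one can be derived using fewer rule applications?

C4: Holding C23 and L1 grants C4 (A8). [1 rule application]
L25: Holding violet-pass grants K5 (A9). Holding C23 and L1 grants C4 (A8). Holding K5 grants C22 (A7). Holding C4 and C22 grants L25 (A2). [4 rule applications]
C4 needs fewer.

C4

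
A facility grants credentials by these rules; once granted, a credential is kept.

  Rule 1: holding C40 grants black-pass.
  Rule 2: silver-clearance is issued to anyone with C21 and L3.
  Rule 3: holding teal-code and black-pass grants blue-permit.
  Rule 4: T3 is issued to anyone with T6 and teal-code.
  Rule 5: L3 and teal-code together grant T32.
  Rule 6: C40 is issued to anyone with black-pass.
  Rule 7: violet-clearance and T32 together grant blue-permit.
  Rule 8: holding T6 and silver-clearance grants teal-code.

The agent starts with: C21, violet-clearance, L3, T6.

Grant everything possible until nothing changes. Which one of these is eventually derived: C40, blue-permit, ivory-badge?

Holding C21 and L3 grants silver-clearance (Rule 2).
Holding T6 and silver-clearance grants teal-code (Rule 8).
Holding L3 and teal-code grants T32 (Rule 5).
Holding violet-clearance and T32 grants blue-permit (Rule 7).
No rule produces ivory-badge, and it is not given. C40 would need black-pass (Rule 6), but black-pass is never granted.

blue-permit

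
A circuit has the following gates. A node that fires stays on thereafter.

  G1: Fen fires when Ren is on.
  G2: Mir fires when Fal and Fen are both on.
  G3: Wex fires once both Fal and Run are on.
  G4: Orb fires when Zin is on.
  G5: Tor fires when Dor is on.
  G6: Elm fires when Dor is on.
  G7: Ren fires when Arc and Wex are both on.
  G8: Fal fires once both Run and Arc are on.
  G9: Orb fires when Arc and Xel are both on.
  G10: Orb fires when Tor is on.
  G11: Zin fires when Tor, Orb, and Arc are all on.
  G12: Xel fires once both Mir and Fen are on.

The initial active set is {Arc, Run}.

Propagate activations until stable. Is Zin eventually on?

Zin would need Tor, Orb, and Arc (G11), but Tor never turns on.

No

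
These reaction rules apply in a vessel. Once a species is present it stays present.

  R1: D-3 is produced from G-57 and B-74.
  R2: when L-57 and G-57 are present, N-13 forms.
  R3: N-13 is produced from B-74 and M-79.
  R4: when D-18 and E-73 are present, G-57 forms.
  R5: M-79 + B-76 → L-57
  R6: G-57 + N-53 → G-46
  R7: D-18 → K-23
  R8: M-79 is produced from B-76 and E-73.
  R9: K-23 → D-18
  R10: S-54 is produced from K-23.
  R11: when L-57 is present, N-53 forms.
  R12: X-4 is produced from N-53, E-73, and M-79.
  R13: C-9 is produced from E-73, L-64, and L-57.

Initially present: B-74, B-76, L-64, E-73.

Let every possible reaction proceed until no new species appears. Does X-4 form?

Yes

B-76 and E-73 present → M-79 forms (R8).
M-79 and B-76 present → L-57 forms (R5).
L-57 present → N-53 forms (R11).
N-53, E-73, and M-79 present → X-4 forms (R12).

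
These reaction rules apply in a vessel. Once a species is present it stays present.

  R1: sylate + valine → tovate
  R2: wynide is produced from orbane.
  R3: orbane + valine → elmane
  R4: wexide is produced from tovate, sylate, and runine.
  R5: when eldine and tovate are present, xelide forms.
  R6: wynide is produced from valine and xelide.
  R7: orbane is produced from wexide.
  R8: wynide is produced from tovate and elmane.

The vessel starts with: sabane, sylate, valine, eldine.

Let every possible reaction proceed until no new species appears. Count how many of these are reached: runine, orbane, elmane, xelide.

sylate and valine present → tovate forms (R1).
eldine and tovate present → xelide forms (R5).
No rule produces runine, and it is not given.
orbane would need wexide (R7), but wexide never forms.
elmane would need orbane and valine (R3), but orbane never forms.
xelide: reached.
Reached: xelide — 1 of the 4.

1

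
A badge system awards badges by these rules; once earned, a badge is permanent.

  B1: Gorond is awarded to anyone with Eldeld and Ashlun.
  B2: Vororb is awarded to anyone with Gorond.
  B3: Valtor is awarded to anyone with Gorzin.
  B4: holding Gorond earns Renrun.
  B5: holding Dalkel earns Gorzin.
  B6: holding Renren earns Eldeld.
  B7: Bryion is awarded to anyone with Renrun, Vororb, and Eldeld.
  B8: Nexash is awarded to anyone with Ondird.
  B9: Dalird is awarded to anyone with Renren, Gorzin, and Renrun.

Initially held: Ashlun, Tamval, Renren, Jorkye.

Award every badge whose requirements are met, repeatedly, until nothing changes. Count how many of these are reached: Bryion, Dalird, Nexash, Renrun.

With Renren, Eldeld is earned (B6).
With Eldeld and Ashlun, Gorond is earned (B1).
With Gorond, Renrun is earned (B4).
With Gorond, Vororb is earned (B2).
With Renrun, Vororb, and Eldeld, Bryion is earned (B7).
Bryion: reached.
Dalird would need Renren, Gorzin, and Renrun (B9), but Gorzin is never earned.
Nexash would need Ondird (B8), but Ondird is never earned.
Renrun: reached.
Reached: Bryion and Renrun — 2 of the 4.

2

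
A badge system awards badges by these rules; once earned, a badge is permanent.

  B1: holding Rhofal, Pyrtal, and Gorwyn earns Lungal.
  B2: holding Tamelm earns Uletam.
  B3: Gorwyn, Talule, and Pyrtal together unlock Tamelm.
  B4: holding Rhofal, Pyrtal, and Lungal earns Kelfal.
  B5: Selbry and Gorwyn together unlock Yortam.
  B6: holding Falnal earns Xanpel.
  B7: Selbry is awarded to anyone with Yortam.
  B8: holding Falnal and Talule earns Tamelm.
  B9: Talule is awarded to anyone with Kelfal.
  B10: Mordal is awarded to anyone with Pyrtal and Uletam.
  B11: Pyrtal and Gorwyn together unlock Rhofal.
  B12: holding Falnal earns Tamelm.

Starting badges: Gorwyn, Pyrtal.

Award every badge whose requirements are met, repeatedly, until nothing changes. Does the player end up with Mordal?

With Pyrtal and Gorwyn, Rhofal is earned (B11).
With Rhofal, Pyrtal, and Gorwyn, Lungal is earned (B1).
With Rhofal, Pyrtal, and Lungal, Kelfal is earned (B4).
With Kelfal, Talule is earned (B9).
With Gorwyn, Talule, and Pyrtal, Tamelm is earned (B3).
With Tamelm, Uletam is earned (B2).
With Pyrtal and Uletam, Mordal is earned (B10).

Yes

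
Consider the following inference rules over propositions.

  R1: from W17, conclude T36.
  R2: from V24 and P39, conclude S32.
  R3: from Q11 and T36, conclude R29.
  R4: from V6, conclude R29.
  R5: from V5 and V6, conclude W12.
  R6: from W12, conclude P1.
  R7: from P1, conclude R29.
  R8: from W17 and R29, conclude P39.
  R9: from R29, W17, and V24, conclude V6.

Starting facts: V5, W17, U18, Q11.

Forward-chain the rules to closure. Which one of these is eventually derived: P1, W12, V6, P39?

P39

W17 holds, so T36 follows (R1).
Q11 and T36 hold, so R29 follows (R3).
From W17 and R29, R8 gives P39.
P1 would need W12 (R6), but W12 is never established. W12 would need V5 and V6 (R5), but V6 is never established. V6 would need R29, W17, and V24 (R9), but V24 is never established.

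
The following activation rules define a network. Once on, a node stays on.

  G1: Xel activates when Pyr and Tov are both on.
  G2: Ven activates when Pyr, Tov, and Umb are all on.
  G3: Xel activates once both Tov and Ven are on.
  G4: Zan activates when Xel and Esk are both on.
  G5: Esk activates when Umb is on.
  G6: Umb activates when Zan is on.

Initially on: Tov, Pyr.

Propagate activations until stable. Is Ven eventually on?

No

Ven would need Pyr, Tov, and Umb (G2), but Umb never turns on.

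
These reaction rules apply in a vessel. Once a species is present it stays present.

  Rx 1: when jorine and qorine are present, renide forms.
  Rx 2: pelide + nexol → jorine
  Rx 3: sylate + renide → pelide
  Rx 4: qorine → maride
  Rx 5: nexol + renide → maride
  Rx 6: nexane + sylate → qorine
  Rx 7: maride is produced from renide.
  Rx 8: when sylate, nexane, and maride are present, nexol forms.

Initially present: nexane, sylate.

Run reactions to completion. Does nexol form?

nexane and sylate present → qorine forms (Rx 6).
qorine present → maride forms (Rx 4).
sylate, nexane, and maride present → nexol forms (Rx 8).

Yes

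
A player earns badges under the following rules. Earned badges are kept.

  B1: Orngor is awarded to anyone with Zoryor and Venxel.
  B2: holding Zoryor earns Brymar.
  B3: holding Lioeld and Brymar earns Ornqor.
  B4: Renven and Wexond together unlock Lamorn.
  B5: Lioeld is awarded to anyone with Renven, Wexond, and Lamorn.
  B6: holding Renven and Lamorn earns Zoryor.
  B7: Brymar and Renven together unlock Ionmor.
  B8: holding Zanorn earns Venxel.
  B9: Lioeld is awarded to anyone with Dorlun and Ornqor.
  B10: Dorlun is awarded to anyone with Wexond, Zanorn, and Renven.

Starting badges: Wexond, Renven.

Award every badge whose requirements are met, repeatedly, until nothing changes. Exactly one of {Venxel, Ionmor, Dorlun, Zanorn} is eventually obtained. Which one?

With Renven and Wexond, Lamorn is earned (B4).
With Renven and Lamorn, Zoryor is earned (B6).
With Zoryor, Brymar is earned (B2).
With Brymar and Renven, Ionmor is earned (B7).
No rule produces Zanorn, and it is not given. Dorlun would need Wexond, Zanorn, and Renven (B10), but Zanorn is never earned. Venxel would need Zanorn (B8), but Zanorn is never earned.

Ionmor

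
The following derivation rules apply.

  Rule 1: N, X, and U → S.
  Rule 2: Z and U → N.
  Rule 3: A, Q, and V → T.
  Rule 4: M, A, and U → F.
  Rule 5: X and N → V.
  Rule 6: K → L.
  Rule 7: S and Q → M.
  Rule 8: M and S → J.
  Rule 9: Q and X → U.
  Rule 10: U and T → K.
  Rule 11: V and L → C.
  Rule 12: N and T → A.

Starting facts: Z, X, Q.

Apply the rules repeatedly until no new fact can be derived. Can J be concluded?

Yes

From Q and X, Rule 9 gives U.
Z and U hold, so N follows (Rule 2).
From N, X, and U, Rule 1 gives S.
From S and Q, Rule 7 gives M.
From M and S, Rule 8 gives J.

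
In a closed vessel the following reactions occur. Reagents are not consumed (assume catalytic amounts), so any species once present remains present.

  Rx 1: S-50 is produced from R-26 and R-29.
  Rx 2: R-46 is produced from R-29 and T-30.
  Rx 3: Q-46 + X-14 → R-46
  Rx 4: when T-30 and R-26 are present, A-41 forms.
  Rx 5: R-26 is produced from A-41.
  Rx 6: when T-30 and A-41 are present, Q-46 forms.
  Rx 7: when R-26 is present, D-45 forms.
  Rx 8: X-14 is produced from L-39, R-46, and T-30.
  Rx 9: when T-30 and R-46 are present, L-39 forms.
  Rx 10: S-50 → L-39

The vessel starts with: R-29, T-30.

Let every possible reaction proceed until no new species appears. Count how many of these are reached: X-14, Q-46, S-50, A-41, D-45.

R-29 and T-30 present → R-46 forms (Rx 2).
T-30 and R-46 present → L-39 forms (Rx 9).
L-39, R-46, and T-30 present → X-14 forms (Rx 8).
X-14: reached.
Q-46 would need T-30 and A-41 (Rx 6), but A-41 never forms.
S-50 would need R-26 and R-29 (Rx 1), but R-26 never forms.
A-41 would need T-30 and R-26 (Rx 4), but R-26 never forms.
D-45 would need R-26 (Rx 7), but R-26 never forms.
Reached: X-14 — 1 of the 5.

1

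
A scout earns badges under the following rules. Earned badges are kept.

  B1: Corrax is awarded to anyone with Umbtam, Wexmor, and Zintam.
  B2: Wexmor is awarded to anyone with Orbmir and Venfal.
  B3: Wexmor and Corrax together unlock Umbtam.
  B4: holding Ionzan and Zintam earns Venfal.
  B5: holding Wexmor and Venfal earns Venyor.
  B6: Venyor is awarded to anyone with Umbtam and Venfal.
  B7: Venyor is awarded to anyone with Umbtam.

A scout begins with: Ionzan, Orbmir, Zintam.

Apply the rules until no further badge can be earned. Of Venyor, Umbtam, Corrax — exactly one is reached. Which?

With Ionzan and Zintam, Venfal is earned (B4).
With Orbmir and Venfal, Wexmor is earned (B2).
With Wexmor and Venfal, Venyor is earned (B5).
Corrax would need Umbtam, Wexmor, and Zintam (B1), but Umbtam is never earned. Umbtam would need Wexmor and Corrax (B3), but Corrax is never earned.

Venyor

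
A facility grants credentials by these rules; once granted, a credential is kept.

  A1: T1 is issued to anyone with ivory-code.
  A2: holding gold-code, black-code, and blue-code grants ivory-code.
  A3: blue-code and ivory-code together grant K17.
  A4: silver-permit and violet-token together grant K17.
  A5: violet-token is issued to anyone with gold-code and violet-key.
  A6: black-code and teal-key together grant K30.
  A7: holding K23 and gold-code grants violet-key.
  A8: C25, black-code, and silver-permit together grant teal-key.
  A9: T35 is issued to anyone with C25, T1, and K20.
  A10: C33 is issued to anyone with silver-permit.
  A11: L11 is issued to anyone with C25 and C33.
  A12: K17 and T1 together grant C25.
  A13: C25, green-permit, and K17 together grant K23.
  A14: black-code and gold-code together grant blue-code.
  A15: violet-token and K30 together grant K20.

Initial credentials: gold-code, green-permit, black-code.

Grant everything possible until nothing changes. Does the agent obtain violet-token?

Holding black-code and gold-code grants blue-code (A14).
Holding gold-code, black-code, and blue-code grants ivory-code (A2).
Holding ivory-code grants T1 (A1).
Holding blue-code and ivory-code grants K17 (A3).
Holding K17 and T1 grants C25 (A12).
Holding C25, green-permit, and K17 grants K23 (A13).
Holding K23 and gold-code grants violet-key (A7).
Holding gold-code and violet-key grants violet-token (A5).

Yes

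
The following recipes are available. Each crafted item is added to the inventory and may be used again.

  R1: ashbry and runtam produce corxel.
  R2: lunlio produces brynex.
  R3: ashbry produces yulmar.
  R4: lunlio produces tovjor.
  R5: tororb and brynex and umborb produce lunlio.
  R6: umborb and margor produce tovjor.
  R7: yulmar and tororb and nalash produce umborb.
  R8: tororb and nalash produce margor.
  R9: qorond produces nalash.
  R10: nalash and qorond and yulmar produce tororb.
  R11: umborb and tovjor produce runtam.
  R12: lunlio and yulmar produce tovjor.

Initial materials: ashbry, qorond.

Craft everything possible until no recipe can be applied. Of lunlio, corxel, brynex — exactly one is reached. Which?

Using R3, ashbry makes yulmar.
Using R9, qorond makes nalash.
Using R10, nalash, qorond, and yulmar make tororb.
Using R8, tororb and nalash make margor.
yulmar and tororb and nalash → umborb (R7).
umborb and margor → tovjor (R6).
Using R11, umborb and tovjor make runtam.
ashbry and runtam → corxel (R1).
lunlio would need tororb, brynex, and umborb (R5), but brynex is never obtained. brynex would need lunlio (R2), but lunlio is never obtained.

corxel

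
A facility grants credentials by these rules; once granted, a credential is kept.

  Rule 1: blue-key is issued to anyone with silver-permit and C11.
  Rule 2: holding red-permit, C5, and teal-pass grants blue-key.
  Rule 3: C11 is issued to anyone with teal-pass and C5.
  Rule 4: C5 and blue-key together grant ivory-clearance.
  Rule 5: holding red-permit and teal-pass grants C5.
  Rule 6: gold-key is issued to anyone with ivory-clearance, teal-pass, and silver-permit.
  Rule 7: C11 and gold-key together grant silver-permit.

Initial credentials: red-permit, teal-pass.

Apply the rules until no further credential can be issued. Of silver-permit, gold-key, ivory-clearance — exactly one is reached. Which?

ivory-clearance

Holding red-permit and teal-pass grants C5 (Rule 5).
Holding red-permit, C5, and teal-pass grants blue-key (Rule 2).
Holding C5 and blue-key grants ivory-clearance (Rule 4).
gold-key would need ivory-clearance, teal-pass, and silver-permit (Rule 6), but silver-permit is never granted. silver-permit would need C11 and gold-key (Rule 7), but gold-key is never granted.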